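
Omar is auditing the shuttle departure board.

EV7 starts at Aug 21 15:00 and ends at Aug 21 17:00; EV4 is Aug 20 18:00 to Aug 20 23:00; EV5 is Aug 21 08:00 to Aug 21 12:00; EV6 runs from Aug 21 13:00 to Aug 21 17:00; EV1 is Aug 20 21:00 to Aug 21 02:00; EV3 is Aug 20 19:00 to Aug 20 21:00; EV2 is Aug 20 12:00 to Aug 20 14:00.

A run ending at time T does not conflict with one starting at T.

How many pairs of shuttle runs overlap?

Sorted by start: EV2, EV4, EV3, EV1, EV5, EV6, EV7.
EV4 starts after EV2 ends; EV2 is clear from here.
EV3 starts before EV4 ends → EV4 and EV3 overlap.
EV1 starts before EV4 ends → EV4 and EV1 overlap.
EV5 starts after EV4 ends; EV4 is clear from here.
EV1 starts exactly when EV3 ends (back-to-back, no overlap); EV3 is clear from here.
EV5 starts after EV1 ends; EV1 is clear from here.
EV6 starts after EV5 ends; EV5 is clear from here.
EV7 starts before EV6 ends → EV6 and EV7 overlap.
Overlapping pairs: EV1 & EV4, EV3 & EV4, EV6 & EV7 — 3 in total.

3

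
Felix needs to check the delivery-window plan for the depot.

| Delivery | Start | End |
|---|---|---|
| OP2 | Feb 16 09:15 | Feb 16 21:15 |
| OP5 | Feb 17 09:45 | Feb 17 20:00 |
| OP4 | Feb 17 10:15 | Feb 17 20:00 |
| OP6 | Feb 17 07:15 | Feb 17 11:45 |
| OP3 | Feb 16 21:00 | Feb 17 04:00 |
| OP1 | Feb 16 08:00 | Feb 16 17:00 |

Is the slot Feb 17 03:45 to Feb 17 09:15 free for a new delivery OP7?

OP1: ends Feb 16 17:00 at or before OP7 starts Feb 17 03:45 → clear.
OP2: ends Feb 16 21:15 at or before OP7 starts Feb 17 03:45 → clear.
OP3: starts Feb 16 21:00 before OP7 ends Feb 17 09:15, and ends Feb 17 04:00 after OP7 starts Feb 17 03:45 → overlap.
OP6: starts Feb 17 07:15 before OP7 ends Feb 17 09:15, and ends Feb 17 11:45 after OP7 starts Feb 17 03:45 → overlap.
OP5: starts Feb 17 09:45 at or after OP7 ends Feb 17 09:15 → clear.
OP4: starts Feb 17 10:15 at or after OP7 ends Feb 17 09:15 → clear.
OP7 overlaps OP3, OP6.

No — it overlaps OP3, OP6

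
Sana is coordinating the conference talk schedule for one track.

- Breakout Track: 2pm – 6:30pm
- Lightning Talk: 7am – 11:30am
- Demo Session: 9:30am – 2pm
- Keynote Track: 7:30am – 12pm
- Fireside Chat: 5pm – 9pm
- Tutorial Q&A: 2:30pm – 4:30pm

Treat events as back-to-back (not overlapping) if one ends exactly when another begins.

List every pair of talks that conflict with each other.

Breakout Track & Fireside Chat, Breakout Track & Tutorial Q&A, Demo Session & Keynote Track, Demo Session & Lightning Talk, Keynote Track & Lightning Talk

Sorted by start: Lightning Talk, Keynote Track, Demo Session, Breakout Track, Tutorial Q&A, Fireside Chat.
Keynote Track starts before Lightning Talk ends → Lightning Talk and Keynote Track overlap.
Demo Session starts before Lightning Talk ends → Lightning Talk and Demo Session overlap.
Breakout Track starts after Lightning Talk ends; Lightning Talk is clear from here.
Demo Session starts before Keynote Track ends → Keynote Track and Demo Session overlap.
Breakout Track starts after Keynote Track ends; Keynote Track is clear from here.
Breakout Track starts exactly when Demo Session ends (back-to-back, no overlap); Demo Session is clear from here.
Tutorial Q&A starts before Breakout Track ends → Breakout Track and Tutorial Q&A overlap.
Fireside Chat starts before Breakout Track ends → Breakout Track and Fireside Chat overlap.
Fireside Chat starts after Tutorial Q&A ends.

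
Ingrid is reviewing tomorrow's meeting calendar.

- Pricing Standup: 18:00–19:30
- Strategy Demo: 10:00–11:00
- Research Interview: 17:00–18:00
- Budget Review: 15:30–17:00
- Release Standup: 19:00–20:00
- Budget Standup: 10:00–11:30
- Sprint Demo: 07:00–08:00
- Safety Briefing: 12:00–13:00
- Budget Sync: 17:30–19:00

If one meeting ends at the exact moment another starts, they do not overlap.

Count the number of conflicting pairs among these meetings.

Two intervals overlap when each starts before the other ends.
Sorted by start: Sprint Demo, Strategy Demo, Budget Standup, Safety Briefing, Budget Review, Research Interview, Budget Sync, Pricing Standup, Release Standup.
Strategy Demo starts after Sprint Demo ends, so Sprint Demo has no further overlaps.
Budget Standup starts before Strategy Demo ends → Strategy Demo and Budget Standup overlap.
Safety Briefing starts after Strategy Demo ends, so Strategy Demo has no further overlaps.
Safety Briefing starts after Budget Standup ends, so Budget Standup has no further overlaps.
Budget Review starts after Safety Briefing ends, so Safety Briefing has no further overlaps.
Research Interview starts exactly when Budget Review ends (back-to-back, no overlap), so Budget Review has no further overlaps.
Budget Sync starts before Research Interview ends → Research Interview and Budget Sync overlap.
Pricing Standup starts exactly when Research Interview ends (back-to-back, no overlap), so Research Interview has no further overlaps.
Pricing Standup starts before Budget Sync ends → Budget Sync and Pricing Standup overlap.
Release Standup starts exactly when Budget Sync ends (back-to-back, no overlap).
Release Standup starts before Pricing Standup ends → Pricing Standup and Release Standup overlap.
Overlapping pairs: Budget Standup & Strategy Demo, Budget Sync & Pricing Standup, Budget Sync & Research Interview, Pricing Standup & Release Standup — 4 in total.

4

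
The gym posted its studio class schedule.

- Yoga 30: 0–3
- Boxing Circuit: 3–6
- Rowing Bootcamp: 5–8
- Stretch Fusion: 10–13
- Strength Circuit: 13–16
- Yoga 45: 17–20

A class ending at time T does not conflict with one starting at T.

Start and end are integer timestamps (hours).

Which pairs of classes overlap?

Sorted by start: Yoga 30, Boxing Circuit, Rowing Bootcamp, Stretch Fusion, Strength Circuit, Yoga 45.
Boxing Circuit starts exactly when Yoga 30 ends (back-to-back, no overlap) — done with Yoga 30.
Rowing Bootcamp starts before Boxing Circuit ends → Boxing Circuit and Rowing Bootcamp overlap.
Stretch Fusion starts after Boxing Circuit ends — done with Boxing Circuit.
Stretch Fusion starts after Rowing Bootcamp ends — done with Rowing Bootcamp.
Strength Circuit starts exactly when Stretch Fusion ends (back-to-back, no overlap) — done with Stretch Fusion.
Yoga 45 starts after Strength Circuit ends.

Boxing Circuit & Rowing Bootcamp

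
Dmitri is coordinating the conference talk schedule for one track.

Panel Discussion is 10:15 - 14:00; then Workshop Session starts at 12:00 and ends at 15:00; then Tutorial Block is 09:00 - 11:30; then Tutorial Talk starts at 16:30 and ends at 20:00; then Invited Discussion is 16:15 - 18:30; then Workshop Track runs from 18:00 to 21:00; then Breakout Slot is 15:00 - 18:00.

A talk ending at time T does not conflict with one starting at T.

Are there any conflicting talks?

Yes

Check each pair: they overlap iff neither finishes before the other starts.
Sorted by start: Tutorial Block, Panel Discussion, Workshop Session, Breakout Slot, Invited Discussion, Tutorial Talk, Workshop Track.
Panel Discussion starts before Tutorial Block ends → Tutorial Block and Panel Discussion overlap.
That's a conflict, so the schedule is not conflict-free.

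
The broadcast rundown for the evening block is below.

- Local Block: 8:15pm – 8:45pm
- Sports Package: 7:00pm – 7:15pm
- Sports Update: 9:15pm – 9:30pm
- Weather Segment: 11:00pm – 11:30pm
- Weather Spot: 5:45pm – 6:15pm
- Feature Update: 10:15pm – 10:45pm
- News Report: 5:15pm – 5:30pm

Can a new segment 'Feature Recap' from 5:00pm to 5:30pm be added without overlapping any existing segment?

No — it overlaps News Report

News Report: starts 5:15pm before Feature Recap ends 5:30pm, and ends 5:30pm after Feature Recap starts 5:00pm → overlap.
Weather Spot: starts 5:45pm at or after Feature Recap ends 5:30pm → clear.
Sports Package: starts 7:00pm at or after Feature Recap ends 5:30pm → clear.
Local Block: starts 8:15pm at or after Feature Recap ends 5:30pm → clear.
Sports Update: starts 9:15pm at or after Feature Recap ends 5:30pm → clear.
Feature Update: starts 10:15pm at or after Feature Recap ends 5:30pm → clear.
Weather Segment: starts 11:00pm at or after Feature Recap ends 5:30pm → clear.
Feature Recap overlaps News Report.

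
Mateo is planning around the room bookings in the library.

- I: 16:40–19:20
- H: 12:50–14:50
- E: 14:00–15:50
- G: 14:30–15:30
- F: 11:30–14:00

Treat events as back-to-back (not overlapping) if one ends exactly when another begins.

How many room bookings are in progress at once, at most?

3

Sweep the timeline, counting +1 at each start and −1 at each end (ends before starts at a tie):
11:30 start F → 1
12:50 start H → 2
14:00 end F → 1
14:00 start E → 2
14:30 start G → 3
14:50 end H → 2
15:30 end G → 1
15:50 end E → 0
16:40 start I → 1
19:20 end I → 0
Peak is 3, at 14:30 (E, G, H).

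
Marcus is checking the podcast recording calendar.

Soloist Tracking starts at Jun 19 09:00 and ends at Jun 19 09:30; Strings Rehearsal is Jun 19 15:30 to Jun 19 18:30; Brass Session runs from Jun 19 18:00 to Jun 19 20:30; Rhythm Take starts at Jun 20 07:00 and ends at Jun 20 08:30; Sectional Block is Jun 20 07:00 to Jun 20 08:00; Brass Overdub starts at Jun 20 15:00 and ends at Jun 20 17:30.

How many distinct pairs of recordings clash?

Check each pair: they overlap iff neither finishes before the other starts.
Sorted by start: Soloist Tracking, Strings Rehearsal, Brass Session, Rhythm Take, Sectional Block, Brass Overdub.
Strings Rehearsal starts after Soloist Tracking ends, so nothing later overlaps Soloist Tracking either.
Brass Session starts before Strings Rehearsal ends → Strings Rehearsal and Brass Session overlap.
Rhythm Take starts after Strings Rehearsal ends, so nothing later overlaps Strings Rehearsal either.
Rhythm Take starts after Brass Session ends, so nothing later overlaps Brass Session either.
Sectional Block starts before Rhythm Take ends → Rhythm Take and Sectional Block overlap.
Brass Overdub starts after Rhythm Take ends.
Brass Overdub starts after Sectional Block ends.
Overlapping pairs: Brass Session & Strings Rehearsal, Rhythm Take & Sectional Block — 2 in total.

2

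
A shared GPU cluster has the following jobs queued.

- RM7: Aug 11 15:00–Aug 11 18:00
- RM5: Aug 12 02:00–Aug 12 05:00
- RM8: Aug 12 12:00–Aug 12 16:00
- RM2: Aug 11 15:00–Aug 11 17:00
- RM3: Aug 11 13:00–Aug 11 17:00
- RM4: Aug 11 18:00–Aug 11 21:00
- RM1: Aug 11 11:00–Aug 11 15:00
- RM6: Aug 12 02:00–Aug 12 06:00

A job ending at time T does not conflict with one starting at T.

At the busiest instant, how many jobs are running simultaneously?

Walk through starts and ends in time order (an end at T is processed before a start at T):
Aug 11 11:00 start RM1 → 1
Aug 11 13:00 start RM3 → 2
Aug 11 15:00 end RM1 → 1
Aug 11 15:00 start RM2 → 2
Aug 11 15:00 start RM7 → 3
Aug 11 17:00 end RM2 → 2
Aug 11 17:00 end RM3 → 1
Aug 11 18:00 end RM7 → 0
Aug 11 18:00 start RM4 → 1
Aug 11 21:00 end RM4 → 0
Aug 12 02:00 start RM5 → 1
Aug 12 02:00 start RM6 → 2
Aug 12 05:00 end RM5 → 1
Aug 12 06:00 end RM6 → 0
Aug 12 12:00 start RM8 → 1
Aug 12 16:00 end RM8 → 0
Peak is 3, at Aug 11 15:00 (RM2, RM3, RM7).

3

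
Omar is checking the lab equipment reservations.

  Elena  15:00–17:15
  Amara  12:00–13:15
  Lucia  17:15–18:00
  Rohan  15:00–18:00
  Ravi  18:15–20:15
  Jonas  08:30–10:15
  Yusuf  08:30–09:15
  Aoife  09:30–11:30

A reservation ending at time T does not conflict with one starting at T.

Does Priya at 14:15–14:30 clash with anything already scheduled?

Jonas: ends 10:15 at or before Priya starts 14:15 → clear.
Yusuf: ends 09:15 at or before Priya starts 14:15 → clear.
Aoife: ends 11:30 at or before Priya starts 14:15 → clear.
Amara: ends 13:15 at or before Priya starts 14:15 → clear.
Elena: starts 15:00 at or after Priya ends 14:30 → clear.
Rohan: starts 15:00 at or after Priya ends 14:30 → clear.
Lucia: starts 17:15 at or after Priya ends 14:30 → clear.
Ravi: starts 18:15 at or after Priya ends 14:30 → clear.

No — it doesn't clash with anything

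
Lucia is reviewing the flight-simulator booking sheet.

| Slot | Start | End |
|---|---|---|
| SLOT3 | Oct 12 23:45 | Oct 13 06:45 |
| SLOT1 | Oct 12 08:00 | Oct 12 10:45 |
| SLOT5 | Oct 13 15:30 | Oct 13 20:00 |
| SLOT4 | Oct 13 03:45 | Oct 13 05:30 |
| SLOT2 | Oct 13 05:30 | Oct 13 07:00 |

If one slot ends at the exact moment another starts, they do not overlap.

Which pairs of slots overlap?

Check each pair: they overlap iff neither finishes before the other starts.
Sorted by start: SLOT1, SLOT3, SLOT4, SLOT2, SLOT5.
SLOT3 starts after SLOT1 ends; SLOT1 is clear from here.
SLOT4 starts before SLOT3 ends → SLOT3 and SLOT4 overlap.
SLOT2 starts before SLOT3 ends → SLOT3 and SLOT2 overlap.
SLOT5 starts after SLOT3 ends.
SLOT2 starts exactly when SLOT4 ends (back-to-back, no overlap); SLOT4 is clear from here.
SLOT5 starts after SLOT2 ends.

SLOT2 & SLOT3, SLOT3 & SLOT4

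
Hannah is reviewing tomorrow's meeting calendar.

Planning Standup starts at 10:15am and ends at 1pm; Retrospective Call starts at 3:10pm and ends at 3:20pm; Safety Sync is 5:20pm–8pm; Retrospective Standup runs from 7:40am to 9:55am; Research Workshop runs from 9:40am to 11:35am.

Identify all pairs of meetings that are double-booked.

Planning Standup & Research Workshop, Research Workshop & Retrospective Standup

Sorted by start: Retrospective Standup, Research Workshop, Planning Standup, Retrospective Call, Safety Sync.
Research Workshop starts before Retrospective Standup ends → Retrospective Standup and Research Workshop overlap.
Planning Standup starts after Retrospective Standup ends, so Retrospective Standup has no further overlaps.
Planning Standup starts before Research Workshop ends → Research Workshop and Planning Standup overlap.
Retrospective Call starts after Research Workshop ends, so Research Workshop has no further overlaps.
Retrospective Call starts after Planning Standup ends, so Planning Standup has no further overlaps.
Safety Sync starts after Retrospective Call ends.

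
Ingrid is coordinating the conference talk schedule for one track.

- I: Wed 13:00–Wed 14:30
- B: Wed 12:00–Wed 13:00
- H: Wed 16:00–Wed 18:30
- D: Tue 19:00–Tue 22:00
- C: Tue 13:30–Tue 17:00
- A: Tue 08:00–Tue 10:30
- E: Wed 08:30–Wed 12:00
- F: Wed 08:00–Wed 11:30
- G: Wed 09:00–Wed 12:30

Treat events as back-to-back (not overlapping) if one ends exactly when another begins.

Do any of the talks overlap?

Sorted by start: A, C, D, F, E, G, B, I, H.
C starts after A ends — done with A.
D starts after C ends — done with C.
F starts after D ends — done with D.
E starts before F ends → F and E overlap.
That's a conflict, so the schedule is not conflict-free.

Yes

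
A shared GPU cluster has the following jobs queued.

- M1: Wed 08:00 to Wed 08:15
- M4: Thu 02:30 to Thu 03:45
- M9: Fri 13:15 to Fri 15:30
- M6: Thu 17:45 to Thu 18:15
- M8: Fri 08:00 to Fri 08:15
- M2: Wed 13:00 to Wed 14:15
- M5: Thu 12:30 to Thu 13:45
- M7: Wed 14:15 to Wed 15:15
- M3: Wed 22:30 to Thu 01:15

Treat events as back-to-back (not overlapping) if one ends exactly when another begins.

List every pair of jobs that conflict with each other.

no overlapping pairs

Check each pair: they overlap iff neither finishes before the other starts.
Sorted by start: M1, M2, M7, M3, M4, M5, M6, M8, M9.
M2 starts after M1 ends; M1 is clear from here.
M7 starts exactly when M2 ends (back-to-back, no overlap); M2 is clear from here.
M3 starts after M7 ends; M7 is clear from here.
M4 starts after M3 ends; M3 is clear from here.
M5 starts after M4 ends; M4 is clear from here.
M6 starts after M5 ends; M5 is clear from here.
M8 starts after M6 ends; M6 is clear from here.
M9 starts after M8 ends.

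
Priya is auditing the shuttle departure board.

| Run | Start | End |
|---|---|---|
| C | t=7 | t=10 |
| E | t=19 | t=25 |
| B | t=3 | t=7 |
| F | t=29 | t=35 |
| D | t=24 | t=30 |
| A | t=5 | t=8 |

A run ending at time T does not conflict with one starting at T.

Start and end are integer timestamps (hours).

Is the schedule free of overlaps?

No

Two intervals overlap when each starts before the other ends.
Sorted by start: B, A, C, E, D, F.
A starts before B ends → B and A overlap.
That's a conflict, so the schedule is not conflict-free.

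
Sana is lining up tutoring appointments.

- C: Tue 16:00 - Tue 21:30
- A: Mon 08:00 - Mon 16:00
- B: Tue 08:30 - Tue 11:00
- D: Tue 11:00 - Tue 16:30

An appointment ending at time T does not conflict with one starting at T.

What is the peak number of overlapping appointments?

2

Walk through starts and ends in time order (an end at T is processed before a start at T):
Mon 08:00 start A → 1
Mon 16:00 end A → 0
Tue 08:30 start B → 1
Tue 11:00 end B → 0
Tue 11:00 start D → 1
Tue 16:00 start C → 2
Tue 16:30 end D → 1
Tue 21:30 end C → 0
Peak is 2, at Tue 16:00 (C, D).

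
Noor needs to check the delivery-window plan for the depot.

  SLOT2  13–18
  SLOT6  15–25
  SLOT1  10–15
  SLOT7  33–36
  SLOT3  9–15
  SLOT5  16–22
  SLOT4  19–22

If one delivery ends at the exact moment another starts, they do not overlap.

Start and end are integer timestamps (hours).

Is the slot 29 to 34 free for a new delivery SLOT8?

No — it overlaps SLOT7

SLOT3: ends 15 at or before SLOT8 starts 29 → clear.
SLOT1: ends 15 at or before SLOT8 starts 29 → clear.
SLOT2: ends 18 at or before SLOT8 starts 29 → clear.
SLOT6: ends 25 at or before SLOT8 starts 29 → clear.
SLOT5: ends 22 at or before SLOT8 starts 29 → clear.
SLOT4: ends 22 at or before SLOT8 starts 29 → clear.
SLOT7: starts 33 before SLOT8 ends 34, and ends 36 after SLOT8 starts 29 → overlap.
SLOT8 overlaps SLOT7.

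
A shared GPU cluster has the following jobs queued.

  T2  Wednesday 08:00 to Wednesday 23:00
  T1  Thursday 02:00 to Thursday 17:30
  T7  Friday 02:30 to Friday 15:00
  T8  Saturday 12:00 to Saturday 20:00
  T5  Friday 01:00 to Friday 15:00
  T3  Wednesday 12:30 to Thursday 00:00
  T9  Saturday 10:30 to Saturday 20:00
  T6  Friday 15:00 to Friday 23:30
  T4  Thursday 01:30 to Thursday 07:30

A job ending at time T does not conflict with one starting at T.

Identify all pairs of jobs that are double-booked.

T1 & T4, T2 & T3, T5 & T7, T8 & T9

Sorted by start: T2, T3, T4, T1, T5, T7, T6, T9, T8.
T3 starts before T2 ends → T2 and T3 overlap.
T4 starts after T2 ends, so nothing later overlaps T2 either.
T4 starts after T3 ends, so nothing later overlaps T3 either.
T1 starts before T4 ends → T4 and T1 overlap.
T5 starts after T4 ends, so nothing later overlaps T4 either.
T5 starts after T1 ends, so nothing later overlaps T1 either.
T7 starts before T5 ends → T5 and T7 overlap.
T6 starts exactly when T5 ends (back-to-back, no overlap), so nothing later overlaps T5 either.
T6 starts exactly when T7 ends (back-to-back, no overlap), so nothing later overlaps T7 either.
T9 starts after T6 ends, so nothing later overlaps T6 either.
T8 starts before T9 ends → T9 and T8 overlap.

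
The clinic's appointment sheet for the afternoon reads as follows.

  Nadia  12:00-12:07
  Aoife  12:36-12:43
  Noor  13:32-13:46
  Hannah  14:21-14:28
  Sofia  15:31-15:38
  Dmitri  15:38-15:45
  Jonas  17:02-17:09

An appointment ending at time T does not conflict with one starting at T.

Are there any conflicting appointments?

Sorted by start: Nadia, Aoife, Noor, Hannah, Sofia, Dmitri, Jonas.
Aoife starts after Nadia ends, so Nadia has no further overlaps.
Noor starts after Aoife ends, so Aoife has no further overlaps.
Hannah starts after Noor ends, so Noor has no further overlaps.
Sofia starts after Hannah ends, so Hannah has no further overlaps.
Dmitri starts exactly when Sofia ends (back-to-back, no overlap), so Sofia has no further overlaps.
Jonas starts after Dmitri ends.
Every pair is clear; the schedule has no overlaps.

No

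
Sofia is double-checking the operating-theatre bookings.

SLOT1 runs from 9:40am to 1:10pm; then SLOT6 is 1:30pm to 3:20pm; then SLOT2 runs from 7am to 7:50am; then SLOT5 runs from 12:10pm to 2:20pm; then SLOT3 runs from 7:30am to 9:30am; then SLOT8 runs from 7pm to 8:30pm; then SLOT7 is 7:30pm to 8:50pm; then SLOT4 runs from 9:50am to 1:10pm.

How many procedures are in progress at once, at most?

3

Walk through starts and ends in time order (an end at T is processed before a start at T):
7am start SLOT2 → 1
7:30am start SLOT3 → 2
7:50am end SLOT2 → 1
9:30am end SLOT3 → 0
9:40am start SLOT1 → 1
9:50am start SLOT4 → 2
12:10pm start SLOT5 → 3
1:10pm end SLOT1 → 2
1:10pm end SLOT4 → 1
1:30pm start SLOT6 → 2
2:20pm end SLOT5 → 1
3:20pm end SLOT6 → 0
7pm start SLOT8 → 1
7:30pm start SLOT7 → 2
8:30pm end SLOT8 → 1
8:50pm end SLOT7 → 0
Peak is 3, at 12:10pm (SLOT1, SLOT4, SLOT5).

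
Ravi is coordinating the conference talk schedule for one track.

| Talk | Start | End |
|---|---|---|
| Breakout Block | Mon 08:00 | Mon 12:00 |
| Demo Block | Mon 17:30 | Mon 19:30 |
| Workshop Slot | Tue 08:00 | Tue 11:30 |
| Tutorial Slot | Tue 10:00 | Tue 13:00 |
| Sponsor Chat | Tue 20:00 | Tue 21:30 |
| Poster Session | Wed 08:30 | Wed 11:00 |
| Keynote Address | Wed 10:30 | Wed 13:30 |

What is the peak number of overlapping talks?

2

Sweep the timeline, counting +1 at each start and −1 at each end (ends before starts at a tie):
Mon 08:00 start Breakout Block → 1
Mon 12:00 end Breakout Block → 0
Mon 17:30 start Demo Block → 1
Mon 19:30 end Demo Block → 0
Tue 08:00 start Workshop Slot → 1
Tue 10:00 start Tutorial Slot → 2
Tue 11:30 end Workshop Slot → 1
Tue 13:00 end Tutorial Slot → 0
Tue 20:00 start Sponsor Chat → 1
Tue 21:30 end Sponsor Chat → 0
Wed 08:30 start Poster Session → 1
Wed 10:30 start Keynote Address → 2
Wed 11:00 end Poster Session → 1
Wed 13:30 end Keynote Address → 0
Peak is 2, at Tue 10:00 (Tutorial Slot, Workshop Slot).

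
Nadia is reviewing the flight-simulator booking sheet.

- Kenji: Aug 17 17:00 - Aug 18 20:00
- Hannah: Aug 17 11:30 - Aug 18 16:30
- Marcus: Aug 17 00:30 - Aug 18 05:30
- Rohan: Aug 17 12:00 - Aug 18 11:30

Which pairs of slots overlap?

Sorted by start: Marcus, Hannah, Rohan, Kenji.
Hannah starts before Marcus ends → Marcus and Hannah overlap.
Rohan starts before Marcus ends → Marcus and Rohan overlap.
Kenji starts before Marcus ends → Marcus and Kenji overlap.
Rohan starts before Hannah ends → Hannah and Rohan overlap.
Kenji starts before Hannah ends → Hannah and Kenji overlap.
Kenji starts before Rohan ends → Rohan and Kenji overlap.

Hannah & Kenji, Hannah & Marcus, Hannah & Rohan, Kenji & Marcus, Kenji & Rohan, Marcus & Rohan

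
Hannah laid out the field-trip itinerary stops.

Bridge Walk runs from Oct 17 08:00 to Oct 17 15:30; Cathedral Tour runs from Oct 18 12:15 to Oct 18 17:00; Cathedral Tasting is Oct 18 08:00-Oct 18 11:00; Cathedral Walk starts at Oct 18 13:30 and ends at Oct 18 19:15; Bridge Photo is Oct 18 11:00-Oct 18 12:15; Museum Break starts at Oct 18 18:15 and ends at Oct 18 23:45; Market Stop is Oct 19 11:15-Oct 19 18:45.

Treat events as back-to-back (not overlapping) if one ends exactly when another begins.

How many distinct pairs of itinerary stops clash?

2

Sorted by start: Bridge Walk, Cathedral Tasting, Bridge Photo, Cathedral Tour, Cathedral Walk, Museum Break, Market Stop.
Cathedral Tasting starts after Bridge Walk ends; Bridge Walk is clear from here.
Bridge Photo starts exactly when Cathedral Tasting ends (back-to-back, no overlap); Cathedral Tasting is clear from here.
Cathedral Tour starts exactly when Bridge Photo ends (back-to-back, no overlap); Bridge Photo is clear from here.
Cathedral Walk starts before Cathedral Tour ends → Cathedral Tour and Cathedral Walk overlap.
Museum Break starts after Cathedral Tour ends; Cathedral Tour is clear from here.
Museum Break starts before Cathedral Walk ends → Cathedral Walk and Museum Break overlap.
Market Stop starts after Cathedral Walk ends.
Market Stop starts after Museum Break ends.
Overlapping pairs: Cathedral Tour & Cathedral Walk, Cathedral Walk & Museum Break — 2 in total.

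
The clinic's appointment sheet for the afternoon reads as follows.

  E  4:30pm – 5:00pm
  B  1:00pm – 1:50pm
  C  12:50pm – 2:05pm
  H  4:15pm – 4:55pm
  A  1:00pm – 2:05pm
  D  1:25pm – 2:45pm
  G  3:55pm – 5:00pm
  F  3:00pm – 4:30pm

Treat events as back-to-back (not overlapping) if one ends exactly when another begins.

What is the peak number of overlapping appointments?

4

Walk through starts and ends in time order (an end at T is processed before a start at T):
12:50pm start C → 1
1:00pm start A → 2
1:00pm start B → 3
1:25pm start D → 4
1:50pm end B → 3
2:05pm end A → 2
2:05pm end C → 1
2:45pm end D → 0
3:00pm start F → 1
3:55pm start G → 2
4:15pm start H → 3
4:30pm end F → 2
4:30pm start E → 3
4:55pm end H → 2
5:00pm end E → 1
5:00pm end G → 0
Peak is 4, at 1:25pm (A, B, C, D).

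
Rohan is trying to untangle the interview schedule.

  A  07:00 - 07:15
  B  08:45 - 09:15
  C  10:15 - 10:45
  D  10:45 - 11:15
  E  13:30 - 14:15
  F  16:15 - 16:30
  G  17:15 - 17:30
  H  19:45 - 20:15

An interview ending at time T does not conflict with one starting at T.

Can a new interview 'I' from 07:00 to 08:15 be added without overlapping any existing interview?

A: starts 07:00 before I ends 08:15, and ends 07:15 after I starts 07:00 → overlap.
B: starts 08:45 at or after I ends 08:15 → clear.
C: starts 10:15 at or after I ends 08:15 → clear.
D: starts 10:45 at or after I ends 08:15 → clear.
E: starts 13:30 at or after I ends 08:15 → clear.
F: starts 16:15 at or after I ends 08:15 → clear.
G: starts 17:15 at or after I ends 08:15 → clear.
H: starts 19:45 at or after I ends 08:15 → clear.
I overlaps A.

No — it overlaps A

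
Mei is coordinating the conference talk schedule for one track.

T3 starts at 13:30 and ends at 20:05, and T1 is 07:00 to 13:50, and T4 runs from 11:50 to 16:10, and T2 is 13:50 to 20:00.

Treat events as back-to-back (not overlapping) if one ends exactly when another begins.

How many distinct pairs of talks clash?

Check each pair: they overlap iff neither finishes before the other starts.
Sorted by start: T1, T4, T3, T2.
T4 starts before T1 ends → T1 and T4 overlap.
T3 starts before T1 ends → T1 and T3 overlap.
T2 starts exactly when T1 ends (back-to-back, no overlap).
T3 starts before T4 ends → T4 and T3 overlap.
T2 starts before T4 ends → T4 and T2 overlap.
T2 starts before T3 ends → T3 and T2 overlap.
Overlapping pairs: T1 & T3, T1 & T4, T2 & T3, T2 & T4, T3 & T4 — 5 in total.

5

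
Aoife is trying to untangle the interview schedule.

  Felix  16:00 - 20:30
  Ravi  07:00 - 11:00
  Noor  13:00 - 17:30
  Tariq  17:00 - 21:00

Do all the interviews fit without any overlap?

Sorted by start: Ravi, Noor, Felix, Tariq.
Noor starts after Ravi ends — done with Ravi.
Felix starts before Noor ends → Noor and Felix overlap.
That's a conflict, so the schedule is not conflict-free.

No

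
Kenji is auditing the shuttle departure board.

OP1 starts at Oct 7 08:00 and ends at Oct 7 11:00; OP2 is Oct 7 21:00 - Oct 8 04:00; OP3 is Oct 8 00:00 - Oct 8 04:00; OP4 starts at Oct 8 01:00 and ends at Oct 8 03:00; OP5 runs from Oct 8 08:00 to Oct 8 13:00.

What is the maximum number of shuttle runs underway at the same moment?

Sweep the timeline, counting +1 at each start and −1 at each end (ends before starts at a tie):
Oct 7 08:00 start OP1 → 1
Oct 7 11:00 end OP1 → 0
Oct 7 21:00 start OP2 → 1
Oct 8 00:00 start OP3 → 2
Oct 8 01:00 start OP4 → 3
Oct 8 03:00 end OP4 → 2
Oct 8 04:00 end OP2 → 1
Oct 8 04:00 end OP3 → 0
Oct 8 08:00 start OP5 → 1
Oct 8 13:00 end OP5 → 0
Peak is 3, at Oct 8 01:00 (OP2, OP3, OP4).

3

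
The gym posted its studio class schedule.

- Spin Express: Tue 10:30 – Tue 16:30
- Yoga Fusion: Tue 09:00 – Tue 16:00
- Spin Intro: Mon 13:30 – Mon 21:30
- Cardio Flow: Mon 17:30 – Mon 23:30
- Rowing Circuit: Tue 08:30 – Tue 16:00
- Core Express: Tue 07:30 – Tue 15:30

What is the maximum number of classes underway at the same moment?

Sort all start/end points and keep a running count:
Mon 13:30 start Spin Intro → 1
Mon 17:30 start Cardio Flow → 2
Mon 21:30 end Spin Intro → 1
Mon 23:30 end Cardio Flow → 0
Tue 07:30 start Core Express → 1
Tue 08:30 start Rowing Circuit → 2
Tue 09:00 start Yoga Fusion → 3
Tue 10:30 start Spin Express → 4
Tue 15:30 end Core Express → 3
Tue 16:00 end Rowing Circuit → 2
Tue 16:00 end Yoga Fusion → 1
Tue 16:30 end Spin Express → 0
Peak is 4, at Tue 10:30 (Core Express, Rowing Circuit, Spin Express, Yoga Fusion).

4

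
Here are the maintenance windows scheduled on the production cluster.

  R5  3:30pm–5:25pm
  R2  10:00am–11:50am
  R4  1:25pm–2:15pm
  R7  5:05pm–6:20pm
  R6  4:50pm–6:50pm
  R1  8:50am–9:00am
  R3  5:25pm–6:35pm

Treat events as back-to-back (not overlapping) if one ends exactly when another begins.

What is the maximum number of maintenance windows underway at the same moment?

Sweep the timeline, counting +1 at each start and −1 at each end (ends before starts at a tie):
8:50am start R1 → 1
9:00am end R1 → 0
10:00am start R2 → 1
11:50am end R2 → 0
1:25pm start R4 → 1
2:15pm end R4 → 0
3:30pm start R5 → 1
4:50pm start R6 → 2
5:05pm start R7 → 3
5:25pm end R5 → 2
5:25pm start R3 → 3
6:20pm end R7 → 2
6:35pm end R3 → 1
6:50pm end R6 → 0
Peak is 3, at 5:05pm (R5, R6, R7).

3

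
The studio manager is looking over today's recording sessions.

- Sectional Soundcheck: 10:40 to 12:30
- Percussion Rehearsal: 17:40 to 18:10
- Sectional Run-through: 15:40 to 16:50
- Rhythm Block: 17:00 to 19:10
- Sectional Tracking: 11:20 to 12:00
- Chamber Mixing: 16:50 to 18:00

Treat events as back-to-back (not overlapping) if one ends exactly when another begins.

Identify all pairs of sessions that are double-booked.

Chamber Mixing & Percussion Rehearsal, Chamber Mixing & Rhythm Block, Percussion Rehearsal & Rhythm Block, Sectional Soundcheck & Sectional Tracking

Sorted by start: Sectional Soundcheck, Sectional Tracking, Sectional Run-through, Chamber Mixing, Rhythm Block, Percussion Rehearsal.
Sectional Tracking starts before Sectional Soundcheck ends → Sectional Soundcheck and Sectional Tracking overlap.
Sectional Run-through starts after Sectional Soundcheck ends, so Sectional Soundcheck has no further overlaps.
Sectional Run-through starts after Sectional Tracking ends, so Sectional Tracking has no further overlaps.
Chamber Mixing starts exactly when Sectional Run-through ends (back-to-back, no overlap), so Sectional Run-through has no further overlaps.
Rhythm Block starts before Chamber Mixing ends → Chamber Mixing and Rhythm Block overlap.
Percussion Rehearsal starts before Chamber Mixing ends → Chamber Mixing and Percussion Rehearsal overlap.
Percussion Rehearsal starts before Rhythm Block ends → Rhythm Block and Percussion Rehearsal overlap.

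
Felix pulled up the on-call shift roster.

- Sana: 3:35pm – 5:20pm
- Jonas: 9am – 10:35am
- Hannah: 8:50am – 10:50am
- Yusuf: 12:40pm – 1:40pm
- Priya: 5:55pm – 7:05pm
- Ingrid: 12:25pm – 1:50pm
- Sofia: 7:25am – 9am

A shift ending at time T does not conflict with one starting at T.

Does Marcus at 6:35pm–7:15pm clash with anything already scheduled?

Sofia: ends 9am at or before Marcus starts 6:35pm → clear.
Hannah: ends 10:50am at or before Marcus starts 6:35pm → clear.
Jonas: ends 10:35am at or before Marcus starts 6:35pm → clear.
Ingrid: ends 1:50pm at or before Marcus starts 6:35pm → clear.
Yusuf: ends 1:40pm at or before Marcus starts 6:35pm → clear.
Sana: ends 5:20pm at or before Marcus starts 6:35pm → clear.
Priya: starts 5:55pm before Marcus ends 7:15pm, and ends 7:05pm after Marcus starts 6:35pm → overlap.
Marcus overlaps Priya.

Yes — it overlaps Priya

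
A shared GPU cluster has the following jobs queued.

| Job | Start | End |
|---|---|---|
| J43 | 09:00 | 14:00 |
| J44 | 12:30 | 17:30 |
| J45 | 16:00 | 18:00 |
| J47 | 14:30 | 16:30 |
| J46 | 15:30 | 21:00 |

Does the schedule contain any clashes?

Yes

Sorted by start: J43, J44, J47, J46, J45.
J44 starts before J43 ends → J43 and J44 overlap.
That's a conflict, so the schedule is not conflict-free.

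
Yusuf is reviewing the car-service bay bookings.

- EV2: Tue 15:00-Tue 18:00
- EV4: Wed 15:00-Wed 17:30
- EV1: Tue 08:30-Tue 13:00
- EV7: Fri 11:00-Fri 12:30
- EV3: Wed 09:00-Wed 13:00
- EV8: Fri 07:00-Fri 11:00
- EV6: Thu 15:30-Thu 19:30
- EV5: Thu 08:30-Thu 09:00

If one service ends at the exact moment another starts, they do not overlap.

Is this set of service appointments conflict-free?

Yes

Sorted by start: EV1, EV2, EV3, EV4, EV5, EV6, EV8, EV7.
EV2 starts after EV1 ends; EV1 is clear from here.
EV3 starts after EV2 ends; EV2 is clear from here.
EV4 starts after EV3 ends; EV3 is clear from here.
EV5 starts after EV4 ends; EV4 is clear from here.
EV6 starts after EV5 ends; EV5 is clear from here.
EV8 starts after EV6 ends; EV6 is clear from here.
EV7 starts exactly when EV8 ends (back-to-back, no overlap).
Every pair is clear; the schedule has no overlaps.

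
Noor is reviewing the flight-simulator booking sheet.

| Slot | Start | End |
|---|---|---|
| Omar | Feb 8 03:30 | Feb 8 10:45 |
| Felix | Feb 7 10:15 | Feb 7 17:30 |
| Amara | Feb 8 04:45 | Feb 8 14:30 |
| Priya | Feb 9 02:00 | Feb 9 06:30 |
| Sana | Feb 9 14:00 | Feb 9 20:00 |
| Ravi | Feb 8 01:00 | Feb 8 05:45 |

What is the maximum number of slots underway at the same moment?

3

Walk through starts and ends in time order (an end at T is processed before a start at T):
Feb 7 10:15 start Felix → 1
Feb 7 17:30 end Felix → 0
Feb 8 01:00 start Ravi → 1
Feb 8 03:30 start Omar → 2
Feb 8 04:45 start Amara → 3
Feb 8 05:45 end Ravi → 2
Feb 8 10:45 end Omar → 1
Feb 8 14:30 end Amara → 0
Feb 9 02:00 start Priya → 1
Feb 9 06:30 end Priya → 0
Feb 9 14:00 start Sana → 1
Feb 9 20:00 end Sana → 0
Peak is 3, at Feb 8 04:45 (Amara, Omar, Ravi).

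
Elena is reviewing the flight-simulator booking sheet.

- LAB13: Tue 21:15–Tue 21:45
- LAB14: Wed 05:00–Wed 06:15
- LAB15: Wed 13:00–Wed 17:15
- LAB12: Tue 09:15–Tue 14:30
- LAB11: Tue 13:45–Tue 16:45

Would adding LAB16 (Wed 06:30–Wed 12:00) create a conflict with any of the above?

LAB12: ends Tue 14:30 at or before LAB16 starts Wed 06:30 → clear.
LAB11: ends Tue 16:45 at or before LAB16 starts Wed 06:30 → clear.
LAB13: ends Tue 21:45 at or before LAB16 starts Wed 06:30 → clear.
LAB14: ends Wed 06:15 at or before LAB16 starts Wed 06:30 → clear.
LAB15: starts Wed 13:00 at or after LAB16 ends Wed 12:00 → clear.

No — it doesn't clash with anything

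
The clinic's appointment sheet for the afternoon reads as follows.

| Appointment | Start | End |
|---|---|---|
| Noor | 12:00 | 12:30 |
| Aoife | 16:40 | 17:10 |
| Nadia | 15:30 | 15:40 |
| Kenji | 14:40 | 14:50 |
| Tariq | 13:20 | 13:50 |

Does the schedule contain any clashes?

Sorted by start: Noor, Tariq, Kenji, Nadia, Aoife.
Tariq starts after Noor ends, so nothing later overlaps Noor either.
Kenji starts after Tariq ends, so nothing later overlaps Tariq either.
Nadia starts after Kenji ends, so nothing later overlaps Kenji either.
Aoife starts after Nadia ends.
Every pair is clear; the schedule has no overlaps.

No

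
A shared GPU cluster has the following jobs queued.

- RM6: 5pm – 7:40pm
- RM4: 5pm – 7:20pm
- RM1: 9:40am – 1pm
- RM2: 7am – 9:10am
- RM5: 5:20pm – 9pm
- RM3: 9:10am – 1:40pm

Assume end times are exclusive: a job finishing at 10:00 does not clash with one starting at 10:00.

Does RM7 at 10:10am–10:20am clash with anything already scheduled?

Yes — it overlaps RM1, RM3

RM2: ends 9:10am at or before RM7 starts 10:10am → clear.
RM3: starts 9:10am before RM7 ends 10:20am, and ends 1:40pm after RM7 starts 10:10am → overlap.
RM1: starts 9:40am before RM7 ends 10:20am, and ends 1pm after RM7 starts 10:10am → overlap.
RM4: starts 5pm at or after RM7 ends 10:20am → clear.
RM6: starts 5pm at or after RM7 ends 10:20am → clear.
RM5: starts 5:20pm at or after RM7 ends 10:20am → clear.
RM7 overlaps RM1, RM3.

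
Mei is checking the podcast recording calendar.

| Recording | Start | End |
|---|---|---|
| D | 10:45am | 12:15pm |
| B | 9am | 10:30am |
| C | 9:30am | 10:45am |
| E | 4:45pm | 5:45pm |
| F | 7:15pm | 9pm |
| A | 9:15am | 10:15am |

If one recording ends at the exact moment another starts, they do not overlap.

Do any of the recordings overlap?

Yes

Sorted by start: B, A, C, D, E, F.
A starts before B ends → B and A overlap.
That's a conflict, so the schedule is not conflict-free.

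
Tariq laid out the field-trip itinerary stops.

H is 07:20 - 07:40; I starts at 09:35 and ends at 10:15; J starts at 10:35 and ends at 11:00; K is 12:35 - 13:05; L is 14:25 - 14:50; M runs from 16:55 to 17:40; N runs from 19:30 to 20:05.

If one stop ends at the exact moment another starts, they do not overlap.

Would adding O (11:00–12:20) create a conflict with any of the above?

No — it doesn't clash with anything

H: ends 07:40 at or before O starts 11:00 → clear.
I: ends 10:15 at or before O starts 11:00 → clear.
J: ends 11:00 at or before O starts 11:00 → clear.
K: starts 12:35 at or after O ends 12:20 → clear.
L: starts 14:25 at or after O ends 12:20 → clear.
M: starts 16:55 at or after O ends 12:20 → clear.
N: starts 19:30 at or after O ends 12:20 → clear.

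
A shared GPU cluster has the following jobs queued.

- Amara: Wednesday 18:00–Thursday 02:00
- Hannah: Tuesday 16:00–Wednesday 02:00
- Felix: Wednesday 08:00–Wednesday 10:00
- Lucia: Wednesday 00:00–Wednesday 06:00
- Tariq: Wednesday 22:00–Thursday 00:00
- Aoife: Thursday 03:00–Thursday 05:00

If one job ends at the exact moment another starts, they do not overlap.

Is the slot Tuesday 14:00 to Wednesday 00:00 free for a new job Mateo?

Hannah: starts Tuesday 16:00 before Mateo ends Wednesday 00:00, and ends Wednesday 02:00 after Mateo starts Tuesday 14:00 → overlap.
Lucia: starts Wednesday 00:00 at or after Mateo ends Wednesday 00:00 → clear.
Felix: starts Wednesday 08:00 at or after Mateo ends Wednesday 00:00 → clear.
Amara: starts Wednesday 18:00 at or after Mateo ends Wednesday 00:00 → clear.
Tariq: starts Wednesday 22:00 at or after Mateo ends Wednesday 00:00 → clear.
Aoife: starts Thursday 03:00 at or after Mateo ends Wednesday 00:00 → clear.
Mateo overlaps Hannah.

No — it overlaps Hannah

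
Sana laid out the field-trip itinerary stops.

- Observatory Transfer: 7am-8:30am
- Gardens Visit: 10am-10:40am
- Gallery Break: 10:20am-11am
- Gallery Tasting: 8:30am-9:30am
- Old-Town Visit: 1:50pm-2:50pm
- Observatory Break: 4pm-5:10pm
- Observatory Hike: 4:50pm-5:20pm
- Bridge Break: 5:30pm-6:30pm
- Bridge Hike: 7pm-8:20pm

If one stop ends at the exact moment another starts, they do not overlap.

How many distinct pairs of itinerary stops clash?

Sorted by start: Observatory Transfer, Gallery Tasting, Gardens Visit, Gallery Break, Old-Town Visit, Observatory Break, Observatory Hike, Bridge Break, Bridge Hike.
Gallery Tasting starts exactly when Observatory Transfer ends (back-to-back, no overlap), so Observatory Transfer has no further overlaps.
Gardens Visit starts after Gallery Tasting ends, so Gallery Tasting has no further overlaps.
Gallery Break starts before Gardens Visit ends → Gardens Visit and Gallery Break overlap.
Old-Town Visit starts after Gardens Visit ends, so Gardens Visit has no further overlaps.
Old-Town Visit starts after Gallery Break ends, so Gallery Break has no further overlaps.
Observatory Break starts after Old-Town Visit ends, so Old-Town Visit has no further overlaps.
Observatory Hike starts before Observatory Break ends → Observatory Break and Observatory Hike overlap.
Bridge Break starts after Observatory Break ends, so Observatory Break has no further overlaps.
Bridge Break starts after Observatory Hike ends, so Observatory Hike has no further overlaps.
Bridge Hike starts after Bridge Break ends.
Overlapping pairs: Gallery Break & Gardens Visit, Observatory Break & Observatory Hike — 2 in total.

2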